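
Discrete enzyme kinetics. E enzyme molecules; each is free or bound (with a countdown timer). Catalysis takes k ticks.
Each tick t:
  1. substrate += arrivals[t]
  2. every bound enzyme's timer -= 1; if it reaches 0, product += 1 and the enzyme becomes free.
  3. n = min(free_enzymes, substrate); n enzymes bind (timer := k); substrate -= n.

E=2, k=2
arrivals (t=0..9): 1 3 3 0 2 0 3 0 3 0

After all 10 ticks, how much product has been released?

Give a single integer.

t=0: arr=1 -> substrate=0 bound=1 product=0
t=1: arr=3 -> substrate=2 bound=2 product=0
t=2: arr=3 -> substrate=4 bound=2 product=1
t=3: arr=0 -> substrate=3 bound=2 product=2
t=4: arr=2 -> substrate=4 bound=2 product=3
t=5: arr=0 -> substrate=3 bound=2 product=4
t=6: arr=3 -> substrate=5 bound=2 product=5
t=7: arr=0 -> substrate=4 bound=2 product=6
t=8: arr=3 -> substrate=6 bound=2 product=7
t=9: arr=0 -> substrate=5 bound=2 product=8

Answer: 8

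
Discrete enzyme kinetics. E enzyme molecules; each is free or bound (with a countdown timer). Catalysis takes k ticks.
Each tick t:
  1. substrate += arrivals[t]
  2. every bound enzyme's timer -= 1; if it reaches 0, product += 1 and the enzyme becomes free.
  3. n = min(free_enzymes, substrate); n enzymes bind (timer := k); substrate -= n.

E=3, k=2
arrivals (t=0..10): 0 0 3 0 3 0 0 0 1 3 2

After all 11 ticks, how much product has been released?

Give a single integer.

t=0: arr=0 -> substrate=0 bound=0 product=0
t=1: arr=0 -> substrate=0 bound=0 product=0
t=2: arr=3 -> substrate=0 bound=3 product=0
t=3: arr=0 -> substrate=0 bound=3 product=0
t=4: arr=3 -> substrate=0 bound=3 product=3
t=5: arr=0 -> substrate=0 bound=3 product=3
t=6: arr=0 -> substrate=0 bound=0 product=6
t=7: arr=0 -> substrate=0 bound=0 product=6
t=8: arr=1 -> substrate=0 bound=1 product=6
t=9: arr=3 -> substrate=1 bound=3 product=6
t=10: arr=2 -> substrate=2 bound=3 product=7

Answer: 7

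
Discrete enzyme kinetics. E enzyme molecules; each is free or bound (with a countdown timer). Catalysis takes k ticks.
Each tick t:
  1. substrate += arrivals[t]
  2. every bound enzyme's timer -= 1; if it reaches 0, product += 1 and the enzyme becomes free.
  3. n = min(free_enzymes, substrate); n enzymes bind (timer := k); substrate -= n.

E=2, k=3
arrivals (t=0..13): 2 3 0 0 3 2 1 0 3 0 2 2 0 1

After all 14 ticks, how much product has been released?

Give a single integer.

t=0: arr=2 -> substrate=0 bound=2 product=0
t=1: arr=3 -> substrate=3 bound=2 product=0
t=2: arr=0 -> substrate=3 bound=2 product=0
t=3: arr=0 -> substrate=1 bound=2 product=2
t=4: arr=3 -> substrate=4 bound=2 product=2
t=5: arr=2 -> substrate=6 bound=2 product=2
t=6: arr=1 -> substrate=5 bound=2 product=4
t=7: arr=0 -> substrate=5 bound=2 product=4
t=8: arr=3 -> substrate=8 bound=2 product=4
t=9: arr=0 -> substrate=6 bound=2 product=6
t=10: arr=2 -> substrate=8 bound=2 product=6
t=11: arr=2 -> substrate=10 bound=2 product=6
t=12: arr=0 -> substrate=8 bound=2 product=8
t=13: arr=1 -> substrate=9 bound=2 product=8

Answer: 8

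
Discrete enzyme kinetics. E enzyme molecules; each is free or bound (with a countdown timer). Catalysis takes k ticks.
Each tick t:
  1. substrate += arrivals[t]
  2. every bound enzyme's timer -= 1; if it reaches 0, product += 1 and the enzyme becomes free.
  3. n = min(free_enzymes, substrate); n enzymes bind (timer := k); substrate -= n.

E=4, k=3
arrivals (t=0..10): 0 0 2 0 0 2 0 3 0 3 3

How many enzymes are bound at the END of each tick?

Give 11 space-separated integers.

t=0: arr=0 -> substrate=0 bound=0 product=0
t=1: arr=0 -> substrate=0 bound=0 product=0
t=2: arr=2 -> substrate=0 bound=2 product=0
t=3: arr=0 -> substrate=0 bound=2 product=0
t=4: arr=0 -> substrate=0 bound=2 product=0
t=5: arr=2 -> substrate=0 bound=2 product=2
t=6: arr=0 -> substrate=0 bound=2 product=2
t=7: arr=3 -> substrate=1 bound=4 product=2
t=8: arr=0 -> substrate=0 bound=3 product=4
t=9: arr=3 -> substrate=2 bound=4 product=4
t=10: arr=3 -> substrate=3 bound=4 product=6

Answer: 0 0 2 2 2 2 2 4 3 4 4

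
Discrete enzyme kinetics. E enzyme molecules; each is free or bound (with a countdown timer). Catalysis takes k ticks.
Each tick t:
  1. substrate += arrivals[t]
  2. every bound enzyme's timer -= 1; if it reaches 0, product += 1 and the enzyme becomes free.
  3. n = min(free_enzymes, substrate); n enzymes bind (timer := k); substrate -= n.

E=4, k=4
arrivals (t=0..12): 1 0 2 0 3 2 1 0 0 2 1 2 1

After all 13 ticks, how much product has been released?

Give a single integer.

t=0: arr=1 -> substrate=0 bound=1 product=0
t=1: arr=0 -> substrate=0 bound=1 product=0
t=2: arr=2 -> substrate=0 bound=3 product=0
t=3: arr=0 -> substrate=0 bound=3 product=0
t=4: arr=3 -> substrate=1 bound=4 product=1
t=5: arr=2 -> substrate=3 bound=4 product=1
t=6: arr=1 -> substrate=2 bound=4 product=3
t=7: arr=0 -> substrate=2 bound=4 product=3
t=8: arr=0 -> substrate=0 bound=4 product=5
t=9: arr=2 -> substrate=2 bound=4 product=5
t=10: arr=1 -> substrate=1 bound=4 product=7
t=11: arr=2 -> substrate=3 bound=4 product=7
t=12: arr=1 -> substrate=2 bound=4 product=9

Answer: 9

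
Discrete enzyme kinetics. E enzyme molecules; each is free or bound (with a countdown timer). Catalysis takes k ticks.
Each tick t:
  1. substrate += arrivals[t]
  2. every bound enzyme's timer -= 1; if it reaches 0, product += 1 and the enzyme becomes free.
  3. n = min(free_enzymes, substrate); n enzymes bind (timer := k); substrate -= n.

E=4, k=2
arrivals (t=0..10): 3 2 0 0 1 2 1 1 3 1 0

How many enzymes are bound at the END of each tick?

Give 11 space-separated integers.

Answer: 3 4 2 1 1 3 3 2 4 4 1

Derivation:
t=0: arr=3 -> substrate=0 bound=3 product=0
t=1: arr=2 -> substrate=1 bound=4 product=0
t=2: arr=0 -> substrate=0 bound=2 product=3
t=3: arr=0 -> substrate=0 bound=1 product=4
t=4: arr=1 -> substrate=0 bound=1 product=5
t=5: arr=2 -> substrate=0 bound=3 product=5
t=6: arr=1 -> substrate=0 bound=3 product=6
t=7: arr=1 -> substrate=0 bound=2 product=8
t=8: arr=3 -> substrate=0 bound=4 product=9
t=9: arr=1 -> substrate=0 bound=4 product=10
t=10: arr=0 -> substrate=0 bound=1 product=13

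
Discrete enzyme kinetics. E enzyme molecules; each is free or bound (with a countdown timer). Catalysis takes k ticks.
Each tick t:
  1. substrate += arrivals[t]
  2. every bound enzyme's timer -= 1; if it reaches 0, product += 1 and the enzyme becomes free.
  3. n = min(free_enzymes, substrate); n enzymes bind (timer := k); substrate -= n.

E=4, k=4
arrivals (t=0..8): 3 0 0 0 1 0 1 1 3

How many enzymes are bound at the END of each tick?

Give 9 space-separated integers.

Answer: 3 3 3 3 1 1 2 3 4

Derivation:
t=0: arr=3 -> substrate=0 bound=3 product=0
t=1: arr=0 -> substrate=0 bound=3 product=0
t=2: arr=0 -> substrate=0 bound=3 product=0
t=3: arr=0 -> substrate=0 bound=3 product=0
t=4: arr=1 -> substrate=0 bound=1 product=3
t=5: arr=0 -> substrate=0 bound=1 product=3
t=6: arr=1 -> substrate=0 bound=2 product=3
t=7: arr=1 -> substrate=0 bound=3 product=3
t=8: arr=3 -> substrate=1 bound=4 product=4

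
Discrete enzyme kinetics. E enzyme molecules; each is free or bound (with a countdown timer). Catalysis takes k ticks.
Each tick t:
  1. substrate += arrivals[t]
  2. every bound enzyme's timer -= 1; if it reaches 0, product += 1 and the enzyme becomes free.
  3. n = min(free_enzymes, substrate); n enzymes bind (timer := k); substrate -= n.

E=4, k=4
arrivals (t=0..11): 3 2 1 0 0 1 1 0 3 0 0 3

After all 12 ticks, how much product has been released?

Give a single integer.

Answer: 8

Derivation:
t=0: arr=3 -> substrate=0 bound=3 product=0
t=1: arr=2 -> substrate=1 bound=4 product=0
t=2: arr=1 -> substrate=2 bound=4 product=0
t=3: arr=0 -> substrate=2 bound=4 product=0
t=4: arr=0 -> substrate=0 bound=3 product=3
t=5: arr=1 -> substrate=0 bound=3 product=4
t=6: arr=1 -> substrate=0 bound=4 product=4
t=7: arr=0 -> substrate=0 bound=4 product=4
t=8: arr=3 -> substrate=1 bound=4 product=6
t=9: arr=0 -> substrate=0 bound=4 product=7
t=10: arr=0 -> substrate=0 bound=3 product=8
t=11: arr=3 -> substrate=2 bound=4 product=8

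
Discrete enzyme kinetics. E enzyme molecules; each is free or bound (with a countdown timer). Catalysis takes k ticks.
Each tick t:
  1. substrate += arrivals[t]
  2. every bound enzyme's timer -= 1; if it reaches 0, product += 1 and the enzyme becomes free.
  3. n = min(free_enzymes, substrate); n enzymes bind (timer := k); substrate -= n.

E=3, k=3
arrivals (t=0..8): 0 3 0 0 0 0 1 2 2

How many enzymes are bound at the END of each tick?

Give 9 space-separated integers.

t=0: arr=0 -> substrate=0 bound=0 product=0
t=1: arr=3 -> substrate=0 bound=3 product=0
t=2: arr=0 -> substrate=0 bound=3 product=0
t=3: arr=0 -> substrate=0 bound=3 product=0
t=4: arr=0 -> substrate=0 bound=0 product=3
t=5: arr=0 -> substrate=0 bound=0 product=3
t=6: arr=1 -> substrate=0 bound=1 product=3
t=7: arr=2 -> substrate=0 bound=3 product=3
t=8: arr=2 -> substrate=2 bound=3 product=3

Answer: 0 3 3 3 0 0 1 3 3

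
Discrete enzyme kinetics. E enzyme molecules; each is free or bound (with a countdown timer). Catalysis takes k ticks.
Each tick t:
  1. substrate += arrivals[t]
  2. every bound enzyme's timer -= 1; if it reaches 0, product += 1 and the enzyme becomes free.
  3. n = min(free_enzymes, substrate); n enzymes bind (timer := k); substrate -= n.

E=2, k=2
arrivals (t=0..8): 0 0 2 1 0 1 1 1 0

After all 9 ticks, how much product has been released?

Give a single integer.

Answer: 5

Derivation:
t=0: arr=0 -> substrate=0 bound=0 product=0
t=1: arr=0 -> substrate=0 bound=0 product=0
t=2: arr=2 -> substrate=0 bound=2 product=0
t=3: arr=1 -> substrate=1 bound=2 product=0
t=4: arr=0 -> substrate=0 bound=1 product=2
t=5: arr=1 -> substrate=0 bound=2 product=2
t=6: arr=1 -> substrate=0 bound=2 product=3
t=7: arr=1 -> substrate=0 bound=2 product=4
t=8: arr=0 -> substrate=0 bound=1 product=5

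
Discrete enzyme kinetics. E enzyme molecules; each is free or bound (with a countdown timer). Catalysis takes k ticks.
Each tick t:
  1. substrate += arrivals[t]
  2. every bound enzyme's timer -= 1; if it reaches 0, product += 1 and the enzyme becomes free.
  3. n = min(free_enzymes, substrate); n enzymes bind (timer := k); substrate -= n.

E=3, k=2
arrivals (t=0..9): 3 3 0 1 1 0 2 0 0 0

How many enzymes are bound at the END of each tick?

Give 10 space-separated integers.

t=0: arr=3 -> substrate=0 bound=3 product=0
t=1: arr=3 -> substrate=3 bound=3 product=0
t=2: arr=0 -> substrate=0 bound=3 product=3
t=3: arr=1 -> substrate=1 bound=3 product=3
t=4: arr=1 -> substrate=0 bound=2 product=6
t=5: arr=0 -> substrate=0 bound=2 product=6
t=6: arr=2 -> substrate=0 bound=2 product=8
t=7: arr=0 -> substrate=0 bound=2 product=8
t=8: arr=0 -> substrate=0 bound=0 product=10
t=9: arr=0 -> substrate=0 bound=0 product=10

Answer: 3 3 3 3 2 2 2 2 0 0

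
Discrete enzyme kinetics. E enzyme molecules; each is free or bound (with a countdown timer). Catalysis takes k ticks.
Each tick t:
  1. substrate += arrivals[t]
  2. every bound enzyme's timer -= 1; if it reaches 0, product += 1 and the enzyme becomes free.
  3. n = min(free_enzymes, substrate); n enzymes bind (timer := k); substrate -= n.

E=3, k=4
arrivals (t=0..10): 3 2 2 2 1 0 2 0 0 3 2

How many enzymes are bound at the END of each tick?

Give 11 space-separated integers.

t=0: arr=3 -> substrate=0 bound=3 product=0
t=1: arr=2 -> substrate=2 bound=3 product=0
t=2: arr=2 -> substrate=4 bound=3 product=0
t=3: arr=2 -> substrate=6 bound=3 product=0
t=4: arr=1 -> substrate=4 bound=3 product=3
t=5: arr=0 -> substrate=4 bound=3 product=3
t=6: arr=2 -> substrate=6 bound=3 product=3
t=7: arr=0 -> substrate=6 bound=3 product=3
t=8: arr=0 -> substrate=3 bound=3 product=6
t=9: arr=3 -> substrate=6 bound=3 product=6
t=10: arr=2 -> substrate=8 bound=3 product=6

Answer: 3 3 3 3 3 3 3 3 3 3 3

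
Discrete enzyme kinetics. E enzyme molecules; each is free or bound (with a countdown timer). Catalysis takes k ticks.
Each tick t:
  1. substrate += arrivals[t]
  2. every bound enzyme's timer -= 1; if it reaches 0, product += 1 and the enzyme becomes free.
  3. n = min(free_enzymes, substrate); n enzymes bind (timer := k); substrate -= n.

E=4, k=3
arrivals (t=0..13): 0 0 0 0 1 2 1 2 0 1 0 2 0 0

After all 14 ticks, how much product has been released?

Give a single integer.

t=0: arr=0 -> substrate=0 bound=0 product=0
t=1: arr=0 -> substrate=0 bound=0 product=0
t=2: arr=0 -> substrate=0 bound=0 product=0
t=3: arr=0 -> substrate=0 bound=0 product=0
t=4: arr=1 -> substrate=0 bound=1 product=0
t=5: arr=2 -> substrate=0 bound=3 product=0
t=6: arr=1 -> substrate=0 bound=4 product=0
t=7: arr=2 -> substrate=1 bound=4 product=1
t=8: arr=0 -> substrate=0 bound=3 product=3
t=9: arr=1 -> substrate=0 bound=3 product=4
t=10: arr=0 -> substrate=0 bound=2 product=5
t=11: arr=2 -> substrate=0 bound=3 product=6
t=12: arr=0 -> substrate=0 bound=2 product=7
t=13: arr=0 -> substrate=0 bound=2 product=7

Answer: 7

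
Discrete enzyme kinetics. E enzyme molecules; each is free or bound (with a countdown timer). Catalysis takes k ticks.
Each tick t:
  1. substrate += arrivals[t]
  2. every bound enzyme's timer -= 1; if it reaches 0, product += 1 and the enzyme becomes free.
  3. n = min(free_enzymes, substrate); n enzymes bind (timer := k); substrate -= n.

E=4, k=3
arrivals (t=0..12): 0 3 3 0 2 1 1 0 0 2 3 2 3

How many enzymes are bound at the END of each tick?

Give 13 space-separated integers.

t=0: arr=0 -> substrate=0 bound=0 product=0
t=1: arr=3 -> substrate=0 bound=3 product=0
t=2: arr=3 -> substrate=2 bound=4 product=0
t=3: arr=0 -> substrate=2 bound=4 product=0
t=4: arr=2 -> substrate=1 bound=4 product=3
t=5: arr=1 -> substrate=1 bound=4 product=4
t=6: arr=1 -> substrate=2 bound=4 product=4
t=7: arr=0 -> substrate=0 bound=3 product=7
t=8: arr=0 -> substrate=0 bound=2 product=8
t=9: arr=2 -> substrate=0 bound=4 product=8
t=10: arr=3 -> substrate=1 bound=4 product=10
t=11: arr=2 -> substrate=3 bound=4 product=10
t=12: arr=3 -> substrate=4 bound=4 product=12

Answer: 0 3 4 4 4 4 4 3 2 4 4 4 4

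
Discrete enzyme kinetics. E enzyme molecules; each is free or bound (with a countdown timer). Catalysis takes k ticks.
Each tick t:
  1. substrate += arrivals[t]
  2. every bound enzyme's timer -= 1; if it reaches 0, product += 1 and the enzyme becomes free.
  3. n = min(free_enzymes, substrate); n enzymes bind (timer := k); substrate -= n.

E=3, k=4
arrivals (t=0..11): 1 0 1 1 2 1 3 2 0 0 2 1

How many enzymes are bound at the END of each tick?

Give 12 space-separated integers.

t=0: arr=1 -> substrate=0 bound=1 product=0
t=1: arr=0 -> substrate=0 bound=1 product=0
t=2: arr=1 -> substrate=0 bound=2 product=0
t=3: arr=1 -> substrate=0 bound=3 product=0
t=4: arr=2 -> substrate=1 bound=3 product=1
t=5: arr=1 -> substrate=2 bound=3 product=1
t=6: arr=3 -> substrate=4 bound=3 product=2
t=7: arr=2 -> substrate=5 bound=3 product=3
t=8: arr=0 -> substrate=4 bound=3 product=4
t=9: arr=0 -> substrate=4 bound=3 product=4
t=10: arr=2 -> substrate=5 bound=3 product=5
t=11: arr=1 -> substrate=5 bound=3 product=6

Answer: 1 1 2 3 3 3 3 3 3 3 3 3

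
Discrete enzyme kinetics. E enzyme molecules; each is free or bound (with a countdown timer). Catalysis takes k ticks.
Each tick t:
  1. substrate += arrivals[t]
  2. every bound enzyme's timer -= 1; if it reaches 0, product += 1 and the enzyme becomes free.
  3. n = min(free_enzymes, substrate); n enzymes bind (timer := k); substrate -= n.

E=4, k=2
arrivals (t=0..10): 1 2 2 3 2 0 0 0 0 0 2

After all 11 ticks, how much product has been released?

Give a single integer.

t=0: arr=1 -> substrate=0 bound=1 product=0
t=1: arr=2 -> substrate=0 bound=3 product=0
t=2: arr=2 -> substrate=0 bound=4 product=1
t=3: arr=3 -> substrate=1 bound=4 product=3
t=4: arr=2 -> substrate=1 bound=4 product=5
t=5: arr=0 -> substrate=0 bound=3 product=7
t=6: arr=0 -> substrate=0 bound=1 product=9
t=7: arr=0 -> substrate=0 bound=0 product=10
t=8: arr=0 -> substrate=0 bound=0 product=10
t=9: arr=0 -> substrate=0 bound=0 product=10
t=10: arr=2 -> substrate=0 bound=2 product=10

Answer: 10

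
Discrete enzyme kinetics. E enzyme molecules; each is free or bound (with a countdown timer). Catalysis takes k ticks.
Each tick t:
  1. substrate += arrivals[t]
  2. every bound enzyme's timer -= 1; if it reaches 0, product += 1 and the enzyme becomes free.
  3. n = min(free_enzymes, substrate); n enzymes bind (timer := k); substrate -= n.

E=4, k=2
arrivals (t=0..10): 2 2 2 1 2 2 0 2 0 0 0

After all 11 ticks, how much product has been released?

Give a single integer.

t=0: arr=2 -> substrate=0 bound=2 product=0
t=1: arr=2 -> substrate=0 bound=4 product=0
t=2: arr=2 -> substrate=0 bound=4 product=2
t=3: arr=1 -> substrate=0 bound=3 product=4
t=4: arr=2 -> substrate=0 bound=3 product=6
t=5: arr=2 -> substrate=0 bound=4 product=7
t=6: arr=0 -> substrate=0 bound=2 product=9
t=7: arr=2 -> substrate=0 bound=2 product=11
t=8: arr=0 -> substrate=0 bound=2 product=11
t=9: arr=0 -> substrate=0 bound=0 product=13
t=10: arr=0 -> substrate=0 bound=0 product=13

Answer: 13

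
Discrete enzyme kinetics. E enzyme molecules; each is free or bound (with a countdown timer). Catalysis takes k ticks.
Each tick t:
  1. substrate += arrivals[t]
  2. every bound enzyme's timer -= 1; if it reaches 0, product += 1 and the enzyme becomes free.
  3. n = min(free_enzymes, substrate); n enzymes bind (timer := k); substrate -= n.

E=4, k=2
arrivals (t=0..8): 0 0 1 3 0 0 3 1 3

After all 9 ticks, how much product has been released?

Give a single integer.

t=0: arr=0 -> substrate=0 bound=0 product=0
t=1: arr=0 -> substrate=0 bound=0 product=0
t=2: arr=1 -> substrate=0 bound=1 product=0
t=3: arr=3 -> substrate=0 bound=4 product=0
t=4: arr=0 -> substrate=0 bound=3 product=1
t=5: arr=0 -> substrate=0 bound=0 product=4
t=6: arr=3 -> substrate=0 bound=3 product=4
t=7: arr=1 -> substrate=0 bound=4 product=4
t=8: arr=3 -> substrate=0 bound=4 product=7

Answer: 7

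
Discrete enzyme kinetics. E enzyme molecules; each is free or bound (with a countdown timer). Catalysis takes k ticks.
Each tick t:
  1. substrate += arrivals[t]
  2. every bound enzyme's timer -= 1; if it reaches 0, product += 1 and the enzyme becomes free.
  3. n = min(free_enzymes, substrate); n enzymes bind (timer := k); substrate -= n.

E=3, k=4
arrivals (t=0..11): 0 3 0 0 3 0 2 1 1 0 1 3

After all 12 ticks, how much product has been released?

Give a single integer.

Answer: 6

Derivation:
t=0: arr=0 -> substrate=0 bound=0 product=0
t=1: arr=3 -> substrate=0 bound=3 product=0
t=2: arr=0 -> substrate=0 bound=3 product=0
t=3: arr=0 -> substrate=0 bound=3 product=0
t=4: arr=3 -> substrate=3 bound=3 product=0
t=5: arr=0 -> substrate=0 bound=3 product=3
t=6: arr=2 -> substrate=2 bound=3 product=3
t=7: arr=1 -> substrate=3 bound=3 product=3
t=8: arr=1 -> substrate=4 bound=3 product=3
t=9: arr=0 -> substrate=1 bound=3 product=6
t=10: arr=1 -> substrate=2 bound=3 product=6
t=11: arr=3 -> substrate=5 bound=3 product=6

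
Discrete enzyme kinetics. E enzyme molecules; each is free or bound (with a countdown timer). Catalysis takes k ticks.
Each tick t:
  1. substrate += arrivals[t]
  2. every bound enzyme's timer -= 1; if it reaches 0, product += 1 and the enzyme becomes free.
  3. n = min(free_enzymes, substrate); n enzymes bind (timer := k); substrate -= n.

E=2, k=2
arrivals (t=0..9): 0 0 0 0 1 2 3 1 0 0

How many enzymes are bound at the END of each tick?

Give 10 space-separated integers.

Answer: 0 0 0 0 1 2 2 2 2 2

Derivation:
t=0: arr=0 -> substrate=0 bound=0 product=0
t=1: arr=0 -> substrate=0 bound=0 product=0
t=2: arr=0 -> substrate=0 bound=0 product=0
t=3: arr=0 -> substrate=0 bound=0 product=0
t=4: arr=1 -> substrate=0 bound=1 product=0
t=5: arr=2 -> substrate=1 bound=2 product=0
t=6: arr=3 -> substrate=3 bound=2 product=1
t=7: arr=1 -> substrate=3 bound=2 product=2
t=8: arr=0 -> substrate=2 bound=2 product=3
t=9: arr=0 -> substrate=1 bound=2 product=4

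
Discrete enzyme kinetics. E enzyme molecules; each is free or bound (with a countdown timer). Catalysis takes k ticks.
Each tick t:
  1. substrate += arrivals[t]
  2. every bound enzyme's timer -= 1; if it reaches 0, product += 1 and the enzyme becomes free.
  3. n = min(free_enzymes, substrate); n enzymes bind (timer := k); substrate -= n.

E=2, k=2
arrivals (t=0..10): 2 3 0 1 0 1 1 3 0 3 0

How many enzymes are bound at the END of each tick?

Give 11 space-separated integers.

t=0: arr=2 -> substrate=0 bound=2 product=0
t=1: arr=3 -> substrate=3 bound=2 product=0
t=2: arr=0 -> substrate=1 bound=2 product=2
t=3: arr=1 -> substrate=2 bound=2 product=2
t=4: arr=0 -> substrate=0 bound=2 product=4
t=5: arr=1 -> substrate=1 bound=2 product=4
t=6: arr=1 -> substrate=0 bound=2 product=6
t=7: arr=3 -> substrate=3 bound=2 product=6
t=8: arr=0 -> substrate=1 bound=2 product=8
t=9: arr=3 -> substrate=4 bound=2 product=8
t=10: arr=0 -> substrate=2 bound=2 product=10

Answer: 2 2 2 2 2 2 2 2 2 2 2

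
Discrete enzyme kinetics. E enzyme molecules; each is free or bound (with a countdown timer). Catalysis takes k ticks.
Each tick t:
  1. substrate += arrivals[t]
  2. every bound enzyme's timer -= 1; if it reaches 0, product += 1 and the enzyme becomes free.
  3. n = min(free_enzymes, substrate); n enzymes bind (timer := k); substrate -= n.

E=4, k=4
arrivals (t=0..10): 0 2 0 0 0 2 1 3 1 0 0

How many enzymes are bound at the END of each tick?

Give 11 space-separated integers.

t=0: arr=0 -> substrate=0 bound=0 product=0
t=1: arr=2 -> substrate=0 bound=2 product=0
t=2: arr=0 -> substrate=0 bound=2 product=0
t=3: arr=0 -> substrate=0 bound=2 product=0
t=4: arr=0 -> substrate=0 bound=2 product=0
t=5: arr=2 -> substrate=0 bound=2 product=2
t=6: arr=1 -> substrate=0 bound=3 product=2
t=7: arr=3 -> substrate=2 bound=4 product=2
t=8: arr=1 -> substrate=3 bound=4 product=2
t=9: arr=0 -> substrate=1 bound=4 product=4
t=10: arr=0 -> substrate=0 bound=4 product=5

Answer: 0 2 2 2 2 2 3 4 4 4 4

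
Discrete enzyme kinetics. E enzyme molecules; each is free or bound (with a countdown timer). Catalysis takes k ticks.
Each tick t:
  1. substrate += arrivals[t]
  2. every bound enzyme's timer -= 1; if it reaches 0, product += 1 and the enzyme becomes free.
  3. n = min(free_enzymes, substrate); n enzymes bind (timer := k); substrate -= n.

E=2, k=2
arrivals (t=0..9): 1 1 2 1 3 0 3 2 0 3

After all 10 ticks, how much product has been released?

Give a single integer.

t=0: arr=1 -> substrate=0 bound=1 product=0
t=1: arr=1 -> substrate=0 bound=2 product=0
t=2: arr=2 -> substrate=1 bound=2 product=1
t=3: arr=1 -> substrate=1 bound=2 product=2
t=4: arr=3 -> substrate=3 bound=2 product=3
t=5: arr=0 -> substrate=2 bound=2 product=4
t=6: arr=3 -> substrate=4 bound=2 product=5
t=7: arr=2 -> substrate=5 bound=2 product=6
t=8: arr=0 -> substrate=4 bound=2 product=7
t=9: arr=3 -> substrate=6 bound=2 product=8

Answer: 8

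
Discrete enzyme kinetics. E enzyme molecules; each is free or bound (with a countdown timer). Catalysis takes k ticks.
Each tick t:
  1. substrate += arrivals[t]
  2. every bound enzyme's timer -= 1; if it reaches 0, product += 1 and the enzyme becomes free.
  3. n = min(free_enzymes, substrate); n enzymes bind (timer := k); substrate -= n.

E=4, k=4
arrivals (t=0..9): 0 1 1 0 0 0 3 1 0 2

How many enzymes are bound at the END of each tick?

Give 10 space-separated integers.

t=0: arr=0 -> substrate=0 bound=0 product=0
t=1: arr=1 -> substrate=0 bound=1 product=0
t=2: arr=1 -> substrate=0 bound=2 product=0
t=3: arr=0 -> substrate=0 bound=2 product=0
t=4: arr=0 -> substrate=0 bound=2 product=0
t=5: arr=0 -> substrate=0 bound=1 product=1
t=6: arr=3 -> substrate=0 bound=3 product=2
t=7: arr=1 -> substrate=0 bound=4 product=2
t=8: arr=0 -> substrate=0 bound=4 product=2
t=9: arr=2 -> substrate=2 bound=4 product=2

Answer: 0 1 2 2 2 1 3 4 4 4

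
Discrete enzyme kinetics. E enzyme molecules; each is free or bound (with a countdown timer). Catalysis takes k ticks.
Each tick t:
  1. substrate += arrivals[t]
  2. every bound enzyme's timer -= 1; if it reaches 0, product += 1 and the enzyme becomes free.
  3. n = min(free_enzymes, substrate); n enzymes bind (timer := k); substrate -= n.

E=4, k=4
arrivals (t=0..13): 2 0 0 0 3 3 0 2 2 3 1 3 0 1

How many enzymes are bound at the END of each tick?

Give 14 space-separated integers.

t=0: arr=2 -> substrate=0 bound=2 product=0
t=1: arr=0 -> substrate=0 bound=2 product=0
t=2: arr=0 -> substrate=0 bound=2 product=0
t=3: arr=0 -> substrate=0 bound=2 product=0
t=4: arr=3 -> substrate=0 bound=3 product=2
t=5: arr=3 -> substrate=2 bound=4 product=2
t=6: arr=0 -> substrate=2 bound=4 product=2
t=7: arr=2 -> substrate=4 bound=4 product=2
t=8: arr=2 -> substrate=3 bound=4 product=5
t=9: arr=3 -> substrate=5 bound=4 product=6
t=10: arr=1 -> substrate=6 bound=4 product=6
t=11: arr=3 -> substrate=9 bound=4 product=6
t=12: arr=0 -> substrate=6 bound=4 product=9
t=13: arr=1 -> substrate=6 bound=4 product=10

Answer: 2 2 2 2 3 4 4 4 4 4 4 4 4 4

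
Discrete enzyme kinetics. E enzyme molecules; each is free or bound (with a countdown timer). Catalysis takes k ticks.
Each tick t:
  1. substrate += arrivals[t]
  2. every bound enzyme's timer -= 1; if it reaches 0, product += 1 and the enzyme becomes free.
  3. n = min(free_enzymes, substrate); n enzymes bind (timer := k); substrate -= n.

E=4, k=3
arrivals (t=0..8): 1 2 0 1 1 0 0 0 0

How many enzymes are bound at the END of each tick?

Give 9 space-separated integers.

Answer: 1 3 3 3 2 2 1 0 0

Derivation:
t=0: arr=1 -> substrate=0 bound=1 product=0
t=1: arr=2 -> substrate=0 bound=3 product=0
t=2: arr=0 -> substrate=0 bound=3 product=0
t=3: arr=1 -> substrate=0 bound=3 product=1
t=4: arr=1 -> substrate=0 bound=2 product=3
t=5: arr=0 -> substrate=0 bound=2 product=3
t=6: arr=0 -> substrate=0 bound=1 product=4
t=7: arr=0 -> substrate=0 bound=0 product=5
t=8: arr=0 -> substrate=0 bound=0 product=5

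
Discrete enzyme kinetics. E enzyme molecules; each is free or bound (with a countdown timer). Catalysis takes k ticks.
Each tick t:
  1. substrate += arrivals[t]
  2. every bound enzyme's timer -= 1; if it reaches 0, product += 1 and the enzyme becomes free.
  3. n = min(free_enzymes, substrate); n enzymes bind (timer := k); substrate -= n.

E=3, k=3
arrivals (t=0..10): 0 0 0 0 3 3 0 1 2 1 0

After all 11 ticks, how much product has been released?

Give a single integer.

t=0: arr=0 -> substrate=0 bound=0 product=0
t=1: arr=0 -> substrate=0 bound=0 product=0
t=2: arr=0 -> substrate=0 bound=0 product=0
t=3: arr=0 -> substrate=0 bound=0 product=0
t=4: arr=3 -> substrate=0 bound=3 product=0
t=5: arr=3 -> substrate=3 bound=3 product=0
t=6: arr=0 -> substrate=3 bound=3 product=0
t=7: arr=1 -> substrate=1 bound=3 product=3
t=8: arr=2 -> substrate=3 bound=3 product=3
t=9: arr=1 -> substrate=4 bound=3 product=3
t=10: arr=0 -> substrate=1 bound=3 product=6

Answer: 6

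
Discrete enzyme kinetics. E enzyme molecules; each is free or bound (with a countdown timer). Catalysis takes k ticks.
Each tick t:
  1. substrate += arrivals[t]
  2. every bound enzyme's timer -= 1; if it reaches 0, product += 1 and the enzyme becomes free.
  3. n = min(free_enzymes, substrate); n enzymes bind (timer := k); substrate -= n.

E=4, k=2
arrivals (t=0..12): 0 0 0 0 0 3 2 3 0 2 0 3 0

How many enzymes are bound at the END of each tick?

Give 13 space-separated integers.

Answer: 0 0 0 0 0 3 4 4 4 3 2 3 3

Derivation:
t=0: arr=0 -> substrate=0 bound=0 product=0
t=1: arr=0 -> substrate=0 bound=0 product=0
t=2: arr=0 -> substrate=0 bound=0 product=0
t=3: arr=0 -> substrate=0 bound=0 product=0
t=4: arr=0 -> substrate=0 bound=0 product=0
t=5: arr=3 -> substrate=0 bound=3 product=0
t=6: arr=2 -> substrate=1 bound=4 product=0
t=7: arr=3 -> substrate=1 bound=4 product=3
t=8: arr=0 -> substrate=0 bound=4 product=4
t=9: arr=2 -> substrate=0 bound=3 product=7
t=10: arr=0 -> substrate=0 bound=2 product=8
t=11: arr=3 -> substrate=0 bound=3 product=10
t=12: arr=0 -> substrate=0 bound=3 product=10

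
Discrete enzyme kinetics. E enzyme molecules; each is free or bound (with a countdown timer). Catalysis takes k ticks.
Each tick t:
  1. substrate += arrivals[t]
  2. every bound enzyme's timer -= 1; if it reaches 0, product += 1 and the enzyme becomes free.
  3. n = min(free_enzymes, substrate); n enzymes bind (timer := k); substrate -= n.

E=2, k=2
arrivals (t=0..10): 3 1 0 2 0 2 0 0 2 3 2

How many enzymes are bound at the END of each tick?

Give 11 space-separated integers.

Answer: 2 2 2 2 2 2 2 2 2 2 2

Derivation:
t=0: arr=3 -> substrate=1 bound=2 product=0
t=1: arr=1 -> substrate=2 bound=2 product=0
t=2: arr=0 -> substrate=0 bound=2 product=2
t=3: arr=2 -> substrate=2 bound=2 product=2
t=4: arr=0 -> substrate=0 bound=2 product=4
t=5: arr=2 -> substrate=2 bound=2 product=4
t=6: arr=0 -> substrate=0 bound=2 product=6
t=7: arr=0 -> substrate=0 bound=2 product=6
t=8: arr=2 -> substrate=0 bound=2 product=8
t=9: arr=3 -> substrate=3 bound=2 product=8
t=10: arr=2 -> substrate=3 bound=2 product=10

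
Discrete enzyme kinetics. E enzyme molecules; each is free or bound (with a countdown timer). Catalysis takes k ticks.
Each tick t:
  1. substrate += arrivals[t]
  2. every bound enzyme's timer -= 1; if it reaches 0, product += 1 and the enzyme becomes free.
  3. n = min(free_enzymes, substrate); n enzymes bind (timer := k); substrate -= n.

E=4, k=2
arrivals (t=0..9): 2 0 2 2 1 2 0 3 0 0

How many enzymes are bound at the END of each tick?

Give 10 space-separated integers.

Answer: 2 2 2 4 3 3 2 3 3 0

Derivation:
t=0: arr=2 -> substrate=0 bound=2 product=0
t=1: arr=0 -> substrate=0 bound=2 product=0
t=2: arr=2 -> substrate=0 bound=2 product=2
t=3: arr=2 -> substrate=0 bound=4 product=2
t=4: arr=1 -> substrate=0 bound=3 product=4
t=5: arr=2 -> substrate=0 bound=3 product=6
t=6: arr=0 -> substrate=0 bound=2 product=7
t=7: arr=3 -> substrate=0 bound=3 product=9
t=8: arr=0 -> substrate=0 bound=3 product=9
t=9: arr=0 -> substrate=0 bound=0 product=12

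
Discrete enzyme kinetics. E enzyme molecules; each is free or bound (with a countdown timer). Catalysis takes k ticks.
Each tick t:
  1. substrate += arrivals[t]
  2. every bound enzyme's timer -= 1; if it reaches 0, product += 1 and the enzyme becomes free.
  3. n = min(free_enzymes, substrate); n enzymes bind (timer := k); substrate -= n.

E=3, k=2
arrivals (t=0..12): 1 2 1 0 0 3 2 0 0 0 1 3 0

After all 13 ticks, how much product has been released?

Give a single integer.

t=0: arr=1 -> substrate=0 bound=1 product=0
t=1: arr=2 -> substrate=0 bound=3 product=0
t=2: arr=1 -> substrate=0 bound=3 product=1
t=3: arr=0 -> substrate=0 bound=1 product=3
t=4: arr=0 -> substrate=0 bound=0 product=4
t=5: arr=3 -> substrate=0 bound=3 product=4
t=6: arr=2 -> substrate=2 bound=3 product=4
t=7: arr=0 -> substrate=0 bound=2 product=7
t=8: arr=0 -> substrate=0 bound=2 product=7
t=9: arr=0 -> substrate=0 bound=0 product=9
t=10: arr=1 -> substrate=0 bound=1 product=9
t=11: arr=3 -> substrate=1 bound=3 product=9
t=12: arr=0 -> substrate=0 bound=3 product=10

Answer: 10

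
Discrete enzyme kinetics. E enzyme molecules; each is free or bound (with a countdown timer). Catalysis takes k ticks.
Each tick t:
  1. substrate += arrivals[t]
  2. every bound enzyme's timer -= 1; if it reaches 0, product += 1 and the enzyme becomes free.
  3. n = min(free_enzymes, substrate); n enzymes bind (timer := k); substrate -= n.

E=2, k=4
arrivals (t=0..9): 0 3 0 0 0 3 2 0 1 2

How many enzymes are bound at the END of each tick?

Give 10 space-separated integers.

Answer: 0 2 2 2 2 2 2 2 2 2

Derivation:
t=0: arr=0 -> substrate=0 bound=0 product=0
t=1: arr=3 -> substrate=1 bound=2 product=0
t=2: arr=0 -> substrate=1 bound=2 product=0
t=3: arr=0 -> substrate=1 bound=2 product=0
t=4: arr=0 -> substrate=1 bound=2 product=0
t=5: arr=3 -> substrate=2 bound=2 product=2
t=6: arr=2 -> substrate=4 bound=2 product=2
t=7: arr=0 -> substrate=4 bound=2 product=2
t=8: arr=1 -> substrate=5 bound=2 product=2
t=9: arr=2 -> substrate=5 bound=2 product=4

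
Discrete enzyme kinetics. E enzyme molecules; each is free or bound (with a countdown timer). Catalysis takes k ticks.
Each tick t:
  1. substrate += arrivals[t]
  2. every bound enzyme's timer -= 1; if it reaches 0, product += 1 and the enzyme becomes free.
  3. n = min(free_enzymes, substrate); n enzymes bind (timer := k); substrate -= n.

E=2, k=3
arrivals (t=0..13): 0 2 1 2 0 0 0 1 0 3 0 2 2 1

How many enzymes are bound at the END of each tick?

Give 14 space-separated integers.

Answer: 0 2 2 2 2 2 2 2 2 2 2 2 2 2

Derivation:
t=0: arr=0 -> substrate=0 bound=0 product=0
t=1: arr=2 -> substrate=0 bound=2 product=0
t=2: arr=1 -> substrate=1 bound=2 product=0
t=3: arr=2 -> substrate=3 bound=2 product=0
t=4: arr=0 -> substrate=1 bound=2 product=2
t=5: arr=0 -> substrate=1 bound=2 product=2
t=6: arr=0 -> substrate=1 bound=2 product=2
t=7: arr=1 -> substrate=0 bound=2 product=4
t=8: arr=0 -> substrate=0 bound=2 product=4
t=9: arr=3 -> substrate=3 bound=2 product=4
t=10: arr=0 -> substrate=1 bound=2 product=6
t=11: arr=2 -> substrate=3 bound=2 product=6
t=12: arr=2 -> substrate=5 bound=2 product=6
t=13: arr=1 -> substrate=4 bound=2 product=8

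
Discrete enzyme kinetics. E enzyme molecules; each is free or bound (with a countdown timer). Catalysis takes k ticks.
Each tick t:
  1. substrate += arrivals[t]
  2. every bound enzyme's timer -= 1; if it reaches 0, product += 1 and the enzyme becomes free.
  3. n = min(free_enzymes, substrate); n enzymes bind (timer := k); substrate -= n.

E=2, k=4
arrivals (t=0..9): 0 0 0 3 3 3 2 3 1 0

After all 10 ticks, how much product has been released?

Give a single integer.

Answer: 2

Derivation:
t=0: arr=0 -> substrate=0 bound=0 product=0
t=1: arr=0 -> substrate=0 bound=0 product=0
t=2: arr=0 -> substrate=0 bound=0 product=0
t=3: arr=3 -> substrate=1 bound=2 product=0
t=4: arr=3 -> substrate=4 bound=2 product=0
t=5: arr=3 -> substrate=7 bound=2 product=0
t=6: arr=2 -> substrate=9 bound=2 product=0
t=7: arr=3 -> substrate=10 bound=2 product=2
t=8: arr=1 -> substrate=11 bound=2 product=2
t=9: arr=0 -> substrate=11 bound=2 product=2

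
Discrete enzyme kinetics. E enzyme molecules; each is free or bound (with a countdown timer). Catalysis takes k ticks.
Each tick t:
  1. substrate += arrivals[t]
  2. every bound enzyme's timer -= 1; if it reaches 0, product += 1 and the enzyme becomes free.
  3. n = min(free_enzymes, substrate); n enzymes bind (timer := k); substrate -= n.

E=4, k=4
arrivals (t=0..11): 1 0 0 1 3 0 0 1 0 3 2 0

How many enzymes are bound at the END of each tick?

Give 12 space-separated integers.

t=0: arr=1 -> substrate=0 bound=1 product=0
t=1: arr=0 -> substrate=0 bound=1 product=0
t=2: arr=0 -> substrate=0 bound=1 product=0
t=3: arr=1 -> substrate=0 bound=2 product=0
t=4: arr=3 -> substrate=0 bound=4 product=1
t=5: arr=0 -> substrate=0 bound=4 product=1
t=6: arr=0 -> substrate=0 bound=4 product=1
t=7: arr=1 -> substrate=0 bound=4 product=2
t=8: arr=0 -> substrate=0 bound=1 product=5
t=9: arr=3 -> substrate=0 bound=4 product=5
t=10: arr=2 -> substrate=2 bound=4 product=5
t=11: arr=0 -> substrate=1 bound=4 product=6

Answer: 1 1 1 2 4 4 4 4 1 4 4 4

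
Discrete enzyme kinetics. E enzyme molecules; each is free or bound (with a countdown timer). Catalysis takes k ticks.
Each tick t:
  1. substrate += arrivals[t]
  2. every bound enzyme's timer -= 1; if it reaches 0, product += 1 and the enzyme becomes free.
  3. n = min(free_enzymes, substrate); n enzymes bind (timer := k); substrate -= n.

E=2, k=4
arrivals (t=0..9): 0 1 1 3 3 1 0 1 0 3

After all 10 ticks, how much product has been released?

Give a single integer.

Answer: 3

Derivation:
t=0: arr=0 -> substrate=0 bound=0 product=0
t=1: arr=1 -> substrate=0 bound=1 product=0
t=2: arr=1 -> substrate=0 bound=2 product=0
t=3: arr=3 -> substrate=3 bound=2 product=0
t=4: arr=3 -> substrate=6 bound=2 product=0
t=5: arr=1 -> substrate=6 bound=2 product=1
t=6: arr=0 -> substrate=5 bound=2 product=2
t=7: arr=1 -> substrate=6 bound=2 product=2
t=8: arr=0 -> substrate=6 bound=2 product=2
t=9: arr=3 -> substrate=8 bound=2 product=3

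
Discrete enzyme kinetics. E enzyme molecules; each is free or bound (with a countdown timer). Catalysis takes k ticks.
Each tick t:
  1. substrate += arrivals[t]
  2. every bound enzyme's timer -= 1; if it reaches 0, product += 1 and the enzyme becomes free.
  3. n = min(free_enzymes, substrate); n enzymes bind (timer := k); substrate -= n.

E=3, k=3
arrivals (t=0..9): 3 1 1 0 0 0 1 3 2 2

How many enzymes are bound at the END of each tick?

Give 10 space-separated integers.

Answer: 3 3 3 2 2 2 1 3 3 3

Derivation:
t=0: arr=3 -> substrate=0 bound=3 product=0
t=1: arr=1 -> substrate=1 bound=3 product=0
t=2: arr=1 -> substrate=2 bound=3 product=0
t=3: arr=0 -> substrate=0 bound=2 product=3
t=4: arr=0 -> substrate=0 bound=2 product=3
t=5: arr=0 -> substrate=0 bound=2 product=3
t=6: arr=1 -> substrate=0 bound=1 product=5
t=7: arr=3 -> substrate=1 bound=3 product=5
t=8: arr=2 -> substrate=3 bound=3 product=5
t=9: arr=2 -> substrate=4 bound=3 product=6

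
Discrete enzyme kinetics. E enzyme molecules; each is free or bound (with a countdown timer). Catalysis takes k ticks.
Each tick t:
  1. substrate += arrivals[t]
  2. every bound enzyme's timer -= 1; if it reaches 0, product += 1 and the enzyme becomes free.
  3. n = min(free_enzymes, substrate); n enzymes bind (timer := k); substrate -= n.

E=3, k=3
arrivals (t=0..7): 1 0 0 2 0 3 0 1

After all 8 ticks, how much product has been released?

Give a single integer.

t=0: arr=1 -> substrate=0 bound=1 product=0
t=1: arr=0 -> substrate=0 bound=1 product=0
t=2: arr=0 -> substrate=0 bound=1 product=0
t=3: arr=2 -> substrate=0 bound=2 product=1
t=4: arr=0 -> substrate=0 bound=2 product=1
t=5: arr=3 -> substrate=2 bound=3 product=1
t=6: arr=0 -> substrate=0 bound=3 product=3
t=7: arr=1 -> substrate=1 bound=3 product=3

Answer: 3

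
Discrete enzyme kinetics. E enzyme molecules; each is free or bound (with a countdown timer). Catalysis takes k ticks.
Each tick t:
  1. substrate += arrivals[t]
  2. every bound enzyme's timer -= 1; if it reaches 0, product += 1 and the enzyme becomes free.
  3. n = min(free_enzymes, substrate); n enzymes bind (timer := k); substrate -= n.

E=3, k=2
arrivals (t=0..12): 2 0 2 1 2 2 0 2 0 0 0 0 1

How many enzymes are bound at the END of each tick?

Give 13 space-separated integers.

Answer: 2 2 2 3 3 3 2 3 2 0 0 0 1

Derivation:
t=0: arr=2 -> substrate=0 bound=2 product=0
t=1: arr=0 -> substrate=0 bound=2 product=0
t=2: arr=2 -> substrate=0 bound=2 product=2
t=3: arr=1 -> substrate=0 bound=3 product=2
t=4: arr=2 -> substrate=0 bound=3 product=4
t=5: arr=2 -> substrate=1 bound=3 product=5
t=6: arr=0 -> substrate=0 bound=2 product=7
t=7: arr=2 -> substrate=0 bound=3 product=8
t=8: arr=0 -> substrate=0 bound=2 product=9
t=9: arr=0 -> substrate=0 bound=0 product=11
t=10: arr=0 -> substrate=0 bound=0 product=11
t=11: arr=0 -> substrate=0 bound=0 product=11
t=12: arr=1 -> substrate=0 bound=1 product=11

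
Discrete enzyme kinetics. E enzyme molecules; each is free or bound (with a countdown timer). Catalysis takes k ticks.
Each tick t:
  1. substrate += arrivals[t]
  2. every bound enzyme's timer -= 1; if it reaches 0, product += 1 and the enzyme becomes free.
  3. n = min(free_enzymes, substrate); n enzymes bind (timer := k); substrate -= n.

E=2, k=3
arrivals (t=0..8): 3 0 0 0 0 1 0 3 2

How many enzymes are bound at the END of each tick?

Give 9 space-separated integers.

Answer: 2 2 2 1 1 2 1 2 2

Derivation:
t=0: arr=3 -> substrate=1 bound=2 product=0
t=1: arr=0 -> substrate=1 bound=2 product=0
t=2: arr=0 -> substrate=1 bound=2 product=0
t=3: arr=0 -> substrate=0 bound=1 product=2
t=4: arr=0 -> substrate=0 bound=1 product=2
t=5: arr=1 -> substrate=0 bound=2 product=2
t=6: arr=0 -> substrate=0 bound=1 product=3
t=7: arr=3 -> substrate=2 bound=2 product=3
t=8: arr=2 -> substrate=3 bound=2 product=4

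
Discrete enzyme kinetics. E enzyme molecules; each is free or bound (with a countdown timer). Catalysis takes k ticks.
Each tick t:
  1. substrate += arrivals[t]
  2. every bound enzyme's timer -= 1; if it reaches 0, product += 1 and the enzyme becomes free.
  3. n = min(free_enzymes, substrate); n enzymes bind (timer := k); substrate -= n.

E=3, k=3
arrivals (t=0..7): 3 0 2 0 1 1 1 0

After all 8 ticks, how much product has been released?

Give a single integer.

Answer: 6

Derivation:
t=0: arr=3 -> substrate=0 bound=3 product=0
t=1: arr=0 -> substrate=0 bound=3 product=0
t=2: arr=2 -> substrate=2 bound=3 product=0
t=3: arr=0 -> substrate=0 bound=2 product=3
t=4: arr=1 -> substrate=0 bound=3 product=3
t=5: arr=1 -> substrate=1 bound=3 product=3
t=6: arr=1 -> substrate=0 bound=3 product=5
t=7: arr=0 -> substrate=0 bound=2 product=6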